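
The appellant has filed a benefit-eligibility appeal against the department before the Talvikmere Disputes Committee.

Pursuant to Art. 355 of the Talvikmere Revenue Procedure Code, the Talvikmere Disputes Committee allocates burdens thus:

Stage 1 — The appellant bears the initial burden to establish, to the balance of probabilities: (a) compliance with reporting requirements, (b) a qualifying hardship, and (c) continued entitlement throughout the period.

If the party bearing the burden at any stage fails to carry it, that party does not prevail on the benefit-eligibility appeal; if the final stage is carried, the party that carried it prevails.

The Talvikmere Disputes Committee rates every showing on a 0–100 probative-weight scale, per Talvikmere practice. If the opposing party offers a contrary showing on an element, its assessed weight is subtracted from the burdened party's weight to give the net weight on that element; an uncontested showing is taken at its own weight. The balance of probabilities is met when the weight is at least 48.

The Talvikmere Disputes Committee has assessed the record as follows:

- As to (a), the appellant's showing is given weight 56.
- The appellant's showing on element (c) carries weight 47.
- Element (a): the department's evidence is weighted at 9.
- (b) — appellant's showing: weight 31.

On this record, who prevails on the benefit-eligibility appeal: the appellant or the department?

At Stage 1 the appellant must meet the balance of probabilities (weight is at least 48): on (a) the weight is 56 less the opposing 9 gives net 47, < 48, so (a) does not meet the standard; on (b) the weight is 31, which does not reach 48, so (b) does not meet the standard; on (c) the weight is 47, < 48, so (c) does not meet the standard.
  The appellant does not carry Stage 1.
So the department prevails.

department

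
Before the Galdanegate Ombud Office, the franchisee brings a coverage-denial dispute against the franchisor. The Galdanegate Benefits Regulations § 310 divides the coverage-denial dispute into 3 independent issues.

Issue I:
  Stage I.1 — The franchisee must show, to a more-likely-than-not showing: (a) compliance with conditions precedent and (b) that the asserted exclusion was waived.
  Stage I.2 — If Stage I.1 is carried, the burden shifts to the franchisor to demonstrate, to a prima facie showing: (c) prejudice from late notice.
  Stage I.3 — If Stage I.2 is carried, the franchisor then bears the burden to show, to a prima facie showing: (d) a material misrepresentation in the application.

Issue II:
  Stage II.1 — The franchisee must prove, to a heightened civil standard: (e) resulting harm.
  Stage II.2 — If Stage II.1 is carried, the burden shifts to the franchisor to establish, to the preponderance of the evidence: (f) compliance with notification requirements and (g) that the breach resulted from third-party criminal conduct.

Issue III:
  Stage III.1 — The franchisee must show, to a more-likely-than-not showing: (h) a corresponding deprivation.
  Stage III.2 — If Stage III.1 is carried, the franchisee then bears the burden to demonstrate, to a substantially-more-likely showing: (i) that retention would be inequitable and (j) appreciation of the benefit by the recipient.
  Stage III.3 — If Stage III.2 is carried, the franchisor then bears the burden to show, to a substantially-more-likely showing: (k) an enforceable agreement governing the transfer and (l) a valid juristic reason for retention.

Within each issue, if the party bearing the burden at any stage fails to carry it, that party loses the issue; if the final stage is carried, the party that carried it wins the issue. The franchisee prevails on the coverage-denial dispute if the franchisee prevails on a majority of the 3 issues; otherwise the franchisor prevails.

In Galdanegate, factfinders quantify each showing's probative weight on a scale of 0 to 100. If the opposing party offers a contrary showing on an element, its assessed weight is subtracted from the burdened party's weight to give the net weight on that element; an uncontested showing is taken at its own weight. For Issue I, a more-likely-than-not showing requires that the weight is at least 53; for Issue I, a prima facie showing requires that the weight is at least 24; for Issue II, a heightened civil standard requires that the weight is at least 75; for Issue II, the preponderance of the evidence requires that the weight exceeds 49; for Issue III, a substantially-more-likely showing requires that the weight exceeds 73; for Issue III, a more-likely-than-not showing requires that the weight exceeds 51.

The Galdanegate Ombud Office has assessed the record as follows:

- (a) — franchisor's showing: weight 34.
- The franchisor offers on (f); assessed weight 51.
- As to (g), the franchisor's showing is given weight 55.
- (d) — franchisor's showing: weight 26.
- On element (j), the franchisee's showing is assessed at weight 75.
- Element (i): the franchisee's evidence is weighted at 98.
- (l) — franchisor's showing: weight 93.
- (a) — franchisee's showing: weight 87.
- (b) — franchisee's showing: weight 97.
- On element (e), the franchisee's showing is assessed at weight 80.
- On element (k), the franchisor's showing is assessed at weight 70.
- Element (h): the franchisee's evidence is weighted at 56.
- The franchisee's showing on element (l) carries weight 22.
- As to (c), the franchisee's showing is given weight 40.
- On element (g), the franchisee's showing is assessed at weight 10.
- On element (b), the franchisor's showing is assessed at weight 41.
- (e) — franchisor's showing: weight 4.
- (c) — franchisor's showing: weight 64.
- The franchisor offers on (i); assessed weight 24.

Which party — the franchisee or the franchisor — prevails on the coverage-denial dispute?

franchisee

— Issue I —
Stage I.1 — burden on franchisee; standard: a more-likely-than-not showing (weight is at least 53).
    (a): 87 − 34 = 53 ≥ 53 [met]
    (b): 97 − 41 = 56 ≥ 53 [met]
  All elements met. The burden passes to the franchisor.
Stage I.2 — burden on franchisor; standard: a prima facie showing (weight is at least 24).
    (c): 64 − 40 = 24 ≥ 24 [met]
  Stage I.2 carried; the burden remains with the franchisor.
Stage I.3 — burden on franchisor; standard: a prima facie showing (weight is at least 24).
    (d): 26 ≥ 24 [met]
  The franchisor carries the last stage.
With every stage satisfied, the franchisor prevails on this issue.
— Issue II —
Stage II.1 — burden on franchisee; standard: a heightened civil standard (weight is at least 75).
    (e): 80 − 4 = 76 ≥ 75 [met]
  The franchisee carries Stage II.1; the franchisor now bears the burden.
Stage II.2 — burden on franchisor; standard: the preponderance of the evidence (weight exceeds 49).
    (f): 51 > 49 [met]
    (g): 55 − 10 = 45 ≤ 49 [not met]
  Stage II.2 not carried; the franchisor fails its burden.
The franchisee prevails on this issue.
— Issue III —
Stage III.1 (franchisee, a more-likely-than-not showing, weight exceeds 51): (h) 56 > 51 — meets.
  All elements met. The franchisee retains the burden for Stage III.2.
Stage III.2 (franchisee, a substantially-more-likely showing, weight exceeds 73): (i) net 98−24=74 > 73 — meets; (j) 75 > 73 — meets.
  Stage III.2 is satisfied; the onus moves to the franchisor.
Stage III.3 (franchisor, a substantially-more-likely showing, weight exceeds 73): (k) 70 ≤ 73 — fails; (l) net 93−22=71 ≤ 73 — fails.
  Stage III.3 not carried; the franchisor fails its burden.
The franchisee prevails on this issue.
Per-issue: Issue I → franchisor; Issue II → franchisee; Issue III → franchisee. The franchisee must prevail on a majority of issues; overall, the franchisee prevails.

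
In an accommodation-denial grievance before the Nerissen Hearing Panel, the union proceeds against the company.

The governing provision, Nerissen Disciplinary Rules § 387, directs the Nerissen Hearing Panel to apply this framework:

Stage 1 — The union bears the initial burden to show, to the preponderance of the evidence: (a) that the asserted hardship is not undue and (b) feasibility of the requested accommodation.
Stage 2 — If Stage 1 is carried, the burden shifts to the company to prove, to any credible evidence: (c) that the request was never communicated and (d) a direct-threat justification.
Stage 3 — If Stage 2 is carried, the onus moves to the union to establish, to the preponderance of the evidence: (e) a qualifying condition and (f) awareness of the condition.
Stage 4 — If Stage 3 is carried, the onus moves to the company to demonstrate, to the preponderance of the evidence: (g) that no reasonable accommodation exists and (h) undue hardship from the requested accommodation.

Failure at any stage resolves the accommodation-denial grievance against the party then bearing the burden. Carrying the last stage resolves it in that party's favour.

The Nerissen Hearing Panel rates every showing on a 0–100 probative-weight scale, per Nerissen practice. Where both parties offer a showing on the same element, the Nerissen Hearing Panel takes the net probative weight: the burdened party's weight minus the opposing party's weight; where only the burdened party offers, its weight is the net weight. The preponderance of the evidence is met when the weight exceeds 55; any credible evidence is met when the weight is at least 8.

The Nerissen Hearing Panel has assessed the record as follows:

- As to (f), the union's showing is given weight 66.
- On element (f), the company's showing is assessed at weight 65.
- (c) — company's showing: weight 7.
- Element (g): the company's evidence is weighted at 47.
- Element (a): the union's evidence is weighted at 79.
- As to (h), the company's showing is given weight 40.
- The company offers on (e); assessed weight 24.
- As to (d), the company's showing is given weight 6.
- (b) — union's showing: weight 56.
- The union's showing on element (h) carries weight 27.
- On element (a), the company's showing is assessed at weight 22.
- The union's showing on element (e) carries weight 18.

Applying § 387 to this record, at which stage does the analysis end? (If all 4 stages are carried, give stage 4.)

Stage 1 (union, the preponderance of the evidence, weight exceeds 55): (a) net 79−22=57 > 55 — meets; (b) 56 > 55 — meets.
  Stage 1 carried; the burden shifts to the company.
Stage 2 (company, any credible evidence, weight is at least 8): (c) 7 < 8 — fails; (d) 6 < 8 — fails.
  Stage 2 not carried; the company fails its burden.
So the union prevails.

stage 2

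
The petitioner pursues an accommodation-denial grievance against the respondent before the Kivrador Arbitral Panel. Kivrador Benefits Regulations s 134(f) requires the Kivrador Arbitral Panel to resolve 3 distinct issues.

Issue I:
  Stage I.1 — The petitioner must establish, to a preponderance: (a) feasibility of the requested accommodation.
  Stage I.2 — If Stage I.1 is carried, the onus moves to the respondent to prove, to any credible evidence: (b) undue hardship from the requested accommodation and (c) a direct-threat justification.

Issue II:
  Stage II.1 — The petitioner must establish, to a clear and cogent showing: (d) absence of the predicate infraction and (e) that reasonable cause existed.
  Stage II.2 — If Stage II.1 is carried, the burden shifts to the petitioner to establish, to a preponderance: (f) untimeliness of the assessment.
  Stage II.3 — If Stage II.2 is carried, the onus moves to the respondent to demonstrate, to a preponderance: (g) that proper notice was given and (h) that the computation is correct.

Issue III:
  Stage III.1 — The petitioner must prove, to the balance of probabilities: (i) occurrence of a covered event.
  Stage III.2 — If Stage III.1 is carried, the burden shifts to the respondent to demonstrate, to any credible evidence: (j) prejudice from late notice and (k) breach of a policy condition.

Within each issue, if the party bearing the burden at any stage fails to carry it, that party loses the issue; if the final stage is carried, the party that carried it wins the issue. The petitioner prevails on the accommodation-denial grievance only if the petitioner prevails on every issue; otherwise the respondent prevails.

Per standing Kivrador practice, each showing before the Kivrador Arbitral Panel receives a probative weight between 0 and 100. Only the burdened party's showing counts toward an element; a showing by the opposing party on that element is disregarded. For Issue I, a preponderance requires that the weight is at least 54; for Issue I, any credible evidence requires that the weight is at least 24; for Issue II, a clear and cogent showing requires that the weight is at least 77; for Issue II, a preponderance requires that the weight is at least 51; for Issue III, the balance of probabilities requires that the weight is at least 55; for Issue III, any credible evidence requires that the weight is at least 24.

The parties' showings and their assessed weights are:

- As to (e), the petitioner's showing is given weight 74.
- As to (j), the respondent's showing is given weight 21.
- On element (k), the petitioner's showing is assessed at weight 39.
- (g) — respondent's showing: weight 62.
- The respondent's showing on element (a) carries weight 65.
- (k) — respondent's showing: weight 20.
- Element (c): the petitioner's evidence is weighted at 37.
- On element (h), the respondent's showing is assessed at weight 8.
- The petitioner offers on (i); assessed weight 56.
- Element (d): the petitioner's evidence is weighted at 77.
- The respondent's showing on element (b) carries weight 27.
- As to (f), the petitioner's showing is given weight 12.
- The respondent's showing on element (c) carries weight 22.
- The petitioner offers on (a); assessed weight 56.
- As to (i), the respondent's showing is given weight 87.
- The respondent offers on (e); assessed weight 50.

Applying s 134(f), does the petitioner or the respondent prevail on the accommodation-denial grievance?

respondent

— Issue I —
Stage I.1 — burden on petitioner; standard: a preponderance (weight is at least 54).
    (a): 56 (respondent's 65 disregarded) ≥ 54 [met]
  Stage I.1 is satisfied; the onus moves to the respondent.
Stage I.2 — burden on respondent; standard: any credible evidence (weight is at least 24).
    (b): 27 ≥ 24 [met]
    (c): 22 (petitioner's 37 disregarded) < 24 [not met]
  Stage I.2 not carried; the respondent fails its burden.
So the petitioner prevails on this issue.
— Issue II —
Stage II.1 (petitioner, a clear and cogent showing, weight is at least 77): (d) 77 ≥ 77 — meets; (e) 74 (respondent's 50 disregarded) < 77 — fails.
  Stage II.1 not carried; the petitioner fails its burden.
So the respondent prevails on this issue.
— Issue III —
Stage III.1 — burden on petitioner; standard: the balance of probabilities (weight is at least 55).
    (i): 56 (respondent's 87 disregarded) ≥ 55 [met]
  All elements met. The burden passes to the respondent.
Stage III.2 — burden on respondent; standard: any credible evidence (weight is at least 24).
    (j): 21 < 24 [not met]
    (k): 20 (petitioner's 39 disregarded) < 24 [not met]
  Stage III.2 not carried; the respondent fails its burden.
The petitioner prevails on this issue.
Per-issue: Issue I → petitioner; Issue II → respondent; Issue III → petitioner. The petitioner must prevail on every issue; overall, the respondent prevails.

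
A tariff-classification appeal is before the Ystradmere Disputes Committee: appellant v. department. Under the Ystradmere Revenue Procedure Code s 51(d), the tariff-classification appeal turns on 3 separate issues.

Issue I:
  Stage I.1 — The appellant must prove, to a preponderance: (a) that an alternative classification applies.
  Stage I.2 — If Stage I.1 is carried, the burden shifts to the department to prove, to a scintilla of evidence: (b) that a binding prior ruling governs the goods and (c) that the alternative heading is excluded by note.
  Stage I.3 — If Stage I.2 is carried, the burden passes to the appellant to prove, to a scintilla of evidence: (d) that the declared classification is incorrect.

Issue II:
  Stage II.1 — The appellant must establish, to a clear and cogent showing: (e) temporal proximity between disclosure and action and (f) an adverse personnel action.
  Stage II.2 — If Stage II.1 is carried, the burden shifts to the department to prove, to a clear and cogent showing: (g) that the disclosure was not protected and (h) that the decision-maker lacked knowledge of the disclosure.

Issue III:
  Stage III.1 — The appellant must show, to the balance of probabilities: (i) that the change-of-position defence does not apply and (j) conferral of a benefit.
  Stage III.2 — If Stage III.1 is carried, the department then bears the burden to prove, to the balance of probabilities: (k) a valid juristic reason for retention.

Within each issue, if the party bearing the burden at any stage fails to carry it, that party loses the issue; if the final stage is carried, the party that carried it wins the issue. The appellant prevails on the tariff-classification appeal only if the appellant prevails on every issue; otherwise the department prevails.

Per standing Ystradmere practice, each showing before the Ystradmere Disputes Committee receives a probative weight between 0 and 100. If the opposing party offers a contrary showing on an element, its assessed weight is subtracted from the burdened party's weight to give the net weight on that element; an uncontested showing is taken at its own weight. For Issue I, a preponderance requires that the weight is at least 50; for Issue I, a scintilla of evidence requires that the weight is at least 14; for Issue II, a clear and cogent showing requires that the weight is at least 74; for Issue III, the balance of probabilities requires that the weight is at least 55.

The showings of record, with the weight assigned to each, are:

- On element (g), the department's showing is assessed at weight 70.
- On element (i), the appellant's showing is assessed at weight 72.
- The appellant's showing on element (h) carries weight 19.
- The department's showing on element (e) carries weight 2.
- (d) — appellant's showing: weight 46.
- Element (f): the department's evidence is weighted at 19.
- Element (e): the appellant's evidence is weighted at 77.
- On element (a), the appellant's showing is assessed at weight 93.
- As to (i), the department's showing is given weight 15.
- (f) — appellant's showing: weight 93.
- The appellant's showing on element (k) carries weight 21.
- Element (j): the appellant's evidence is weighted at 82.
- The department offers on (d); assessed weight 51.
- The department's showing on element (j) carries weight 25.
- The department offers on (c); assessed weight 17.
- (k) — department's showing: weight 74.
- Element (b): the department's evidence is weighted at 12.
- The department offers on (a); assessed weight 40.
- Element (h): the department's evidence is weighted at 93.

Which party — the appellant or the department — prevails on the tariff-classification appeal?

appellant

— Issue I —
At Stage I.1 the appellant must meet a preponderance (weight is at least 50): on (a) the weight is 93 less the opposing 40 gives net 53, which does reach 50, so (a) meets the standard.
  Stage I.1 carried; the burden shifts to the department.
At Stage I.2 the department must meet a scintilla of evidence (weight is at least 14): on (b) the weight is 12, < 14, so (b) does not meet the standard; on (c) the weight is 17, ≥ 14, so (c) meets the standard.
  The department does not carry Stage I.2.
The appellant prevails on this issue.
— Issue II —
Stage II.1 — burden on appellant; standard: a clear and cogent showing (weight is at least 74).
    (e): 77 − 2 = 75 ≥ 74 [met]
    (f): 93 − 19 = 74 ≥ 74 [met]
  All elements met. The burden passes to the department.
Stage II.2 — burden on department; standard: a clear and cogent showing (weight is at least 74).
    (g): 70 < 74 [not met]
    (h): 93 − 19 = 74 ≥ 74 [met]
  The department does not carry Stage II.2.
So the appellant prevails on this issue.
— Issue III —
Stage III.1 — burden on appellant; standard: the balance of probabilities (weight is at least 55).
    (i): 72 − 15 = 57 ≥ 55 [met]
    (j): 82 − 25 = 57 ≥ 55 [met]
  Stage III.1 is satisfied; the onus moves to the department.
Stage III.2 — burden on department; standard: the balance of probabilities (weight is at least 55).
    (k): 74 − 21 = 53 < 55 [not met]
  The department does not carry Stage III.2.
So the appellant prevails on this issue.
Per-issue: Issue I → appellant; Issue II → appellant; Issue III → appellant. The appellant must prevail on every issue; overall, the appellant prevails.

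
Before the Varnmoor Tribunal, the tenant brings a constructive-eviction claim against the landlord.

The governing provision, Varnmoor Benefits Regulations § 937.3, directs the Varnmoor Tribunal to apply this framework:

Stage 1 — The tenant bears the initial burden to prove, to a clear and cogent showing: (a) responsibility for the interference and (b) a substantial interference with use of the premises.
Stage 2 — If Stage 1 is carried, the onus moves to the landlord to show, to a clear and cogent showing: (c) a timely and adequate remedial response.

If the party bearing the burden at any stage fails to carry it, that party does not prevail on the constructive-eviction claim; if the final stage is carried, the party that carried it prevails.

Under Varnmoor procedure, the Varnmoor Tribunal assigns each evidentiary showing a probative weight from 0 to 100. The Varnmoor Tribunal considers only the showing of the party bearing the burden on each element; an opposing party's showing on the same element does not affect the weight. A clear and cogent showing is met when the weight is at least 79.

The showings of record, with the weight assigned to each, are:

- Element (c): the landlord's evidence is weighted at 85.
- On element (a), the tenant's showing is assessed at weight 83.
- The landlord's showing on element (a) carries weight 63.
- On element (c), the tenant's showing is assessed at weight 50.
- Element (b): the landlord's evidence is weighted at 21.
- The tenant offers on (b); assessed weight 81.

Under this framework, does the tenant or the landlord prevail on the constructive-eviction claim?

landlord

At Stage 1 the tenant must meet a clear and cogent showing (weight is at least 79): on (a) the weight is 83 (the landlord's 63 is given no effect), ≥ 79, so (a) meets the standard; on (b) the weight is 81 (the landlord's 21 is given no effect), ≥ 79, so (b) meets the standard.
  Stage 1 is satisfied; the onus moves to the landlord.
At Stage 2 the landlord must meet a clear and cogent showing (weight is at least 79): on (c) the weight is 85 (the tenant's 50 is given no effect), ≥ 79, so (c) meets the standard.
  All elements met at the final stage.
All stages carried — the landlord prevails.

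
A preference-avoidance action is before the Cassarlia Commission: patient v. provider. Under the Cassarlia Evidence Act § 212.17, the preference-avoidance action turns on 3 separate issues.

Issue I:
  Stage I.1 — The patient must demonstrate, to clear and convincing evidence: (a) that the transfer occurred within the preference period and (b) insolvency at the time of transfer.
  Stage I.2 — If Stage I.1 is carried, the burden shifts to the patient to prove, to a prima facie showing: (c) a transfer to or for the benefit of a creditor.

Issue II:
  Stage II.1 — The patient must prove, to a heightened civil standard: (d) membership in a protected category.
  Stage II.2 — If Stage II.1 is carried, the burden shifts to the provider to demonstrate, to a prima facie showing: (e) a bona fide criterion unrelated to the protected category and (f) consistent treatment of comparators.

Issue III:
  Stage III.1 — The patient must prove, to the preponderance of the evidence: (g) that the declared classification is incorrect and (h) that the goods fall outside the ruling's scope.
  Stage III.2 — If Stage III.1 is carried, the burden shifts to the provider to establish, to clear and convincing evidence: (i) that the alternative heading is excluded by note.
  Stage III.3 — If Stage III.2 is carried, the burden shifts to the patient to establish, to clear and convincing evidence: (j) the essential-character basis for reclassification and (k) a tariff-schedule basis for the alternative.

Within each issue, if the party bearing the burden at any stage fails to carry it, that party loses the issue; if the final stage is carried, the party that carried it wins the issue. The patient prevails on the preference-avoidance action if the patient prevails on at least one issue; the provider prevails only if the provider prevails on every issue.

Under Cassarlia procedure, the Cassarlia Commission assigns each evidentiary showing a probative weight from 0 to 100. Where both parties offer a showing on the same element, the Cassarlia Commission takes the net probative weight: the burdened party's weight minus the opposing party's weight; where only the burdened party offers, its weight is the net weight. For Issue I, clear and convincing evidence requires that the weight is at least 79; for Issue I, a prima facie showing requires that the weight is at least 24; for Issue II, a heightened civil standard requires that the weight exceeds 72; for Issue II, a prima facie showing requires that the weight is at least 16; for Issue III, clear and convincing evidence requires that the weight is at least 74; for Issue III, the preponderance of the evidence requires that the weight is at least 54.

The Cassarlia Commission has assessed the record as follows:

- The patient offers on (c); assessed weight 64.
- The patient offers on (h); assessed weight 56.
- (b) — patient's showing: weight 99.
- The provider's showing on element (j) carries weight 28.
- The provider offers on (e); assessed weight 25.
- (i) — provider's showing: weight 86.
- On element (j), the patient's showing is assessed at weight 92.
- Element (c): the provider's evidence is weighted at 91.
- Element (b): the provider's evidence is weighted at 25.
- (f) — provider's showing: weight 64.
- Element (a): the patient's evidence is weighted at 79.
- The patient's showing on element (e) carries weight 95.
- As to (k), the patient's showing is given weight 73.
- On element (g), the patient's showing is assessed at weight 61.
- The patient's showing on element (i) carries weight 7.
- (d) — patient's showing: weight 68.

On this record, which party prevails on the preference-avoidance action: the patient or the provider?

provider

— Issue I —
Stage I.1 — burden on patient; standard: clear and convincing evidence (weight is at least 79).
    (a): 79 ≥ 79 [met]
    (b): 99 − 25 = 74 < 79 [not met]
  Stage I.1 not carried; the patient fails its burden.
The provider prevails on this issue.
— Issue II —
Stage II.1 — burden on patient; standard: a heightened civil standard (weight exceeds 72).
    (d): 68 ≤ 72 [not met]
  Not every element is met, so the patient fails to carry Stage II.1.
The analysis ends at Stage II.1; the provider prevails on this issue.
— Issue III —
Stage III.1 — burden on patient; standard: the preponderance of the evidence (weight is at least 54).
    (g): 61 ≥ 54 [met]
    (h): 56 ≥ 54 [met]
  The patient carries Stage III.1; the provider now bears the burden.
Stage III.2 — burden on provider; standard: clear and convincing evidence (weight is at least 74).
    (i): 86 − 7 = 79 ≥ 74 [met]
  Stage III.2 carried; the burden shifts to the patient.
Stage III.3 — burden on patient; standard: clear and convincing evidence (weight is at least 74).
    (j): 92 − 28 = 64 < 74 [not met]
    (k): 73 < 74 [not met]
  Stage III.3 not carried; the patient fails its burden.
The provider prevails on this issue.
Per-issue: Issue I → provider; Issue II → provider; Issue III → provider. The patient must prevail on at least one issue; overall, the provider prevails.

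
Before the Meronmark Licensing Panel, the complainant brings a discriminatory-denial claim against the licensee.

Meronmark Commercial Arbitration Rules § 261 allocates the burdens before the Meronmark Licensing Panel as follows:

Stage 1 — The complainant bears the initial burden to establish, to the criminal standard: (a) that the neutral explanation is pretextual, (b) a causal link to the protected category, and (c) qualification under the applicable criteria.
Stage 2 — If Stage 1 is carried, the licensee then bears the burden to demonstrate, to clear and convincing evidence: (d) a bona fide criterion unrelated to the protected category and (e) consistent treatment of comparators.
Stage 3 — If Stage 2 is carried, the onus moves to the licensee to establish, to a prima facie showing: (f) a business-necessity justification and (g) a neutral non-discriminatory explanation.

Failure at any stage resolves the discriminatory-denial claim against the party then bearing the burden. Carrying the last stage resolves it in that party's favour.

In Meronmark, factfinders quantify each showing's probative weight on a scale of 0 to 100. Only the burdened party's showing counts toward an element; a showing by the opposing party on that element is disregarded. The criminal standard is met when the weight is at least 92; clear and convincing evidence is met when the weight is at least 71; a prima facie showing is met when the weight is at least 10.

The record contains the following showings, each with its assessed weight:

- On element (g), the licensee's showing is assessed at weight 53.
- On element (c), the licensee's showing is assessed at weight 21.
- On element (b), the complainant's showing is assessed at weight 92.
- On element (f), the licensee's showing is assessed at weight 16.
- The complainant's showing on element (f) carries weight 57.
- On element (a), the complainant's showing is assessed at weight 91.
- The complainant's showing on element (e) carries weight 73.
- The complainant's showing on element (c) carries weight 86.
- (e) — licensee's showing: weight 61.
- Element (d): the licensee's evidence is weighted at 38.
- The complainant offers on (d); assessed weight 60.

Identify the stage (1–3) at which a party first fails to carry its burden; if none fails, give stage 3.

stage 1

Stage 1 (complainant, the criminal standard, weight is at least 92): (a) 91 < 92 — fails; (b) 92 ≥ 92 — meets; (c) 86 (licensee's 21 disregarded) < 92 — fails.
  The complainant does not carry Stage 1.
The licensee prevails.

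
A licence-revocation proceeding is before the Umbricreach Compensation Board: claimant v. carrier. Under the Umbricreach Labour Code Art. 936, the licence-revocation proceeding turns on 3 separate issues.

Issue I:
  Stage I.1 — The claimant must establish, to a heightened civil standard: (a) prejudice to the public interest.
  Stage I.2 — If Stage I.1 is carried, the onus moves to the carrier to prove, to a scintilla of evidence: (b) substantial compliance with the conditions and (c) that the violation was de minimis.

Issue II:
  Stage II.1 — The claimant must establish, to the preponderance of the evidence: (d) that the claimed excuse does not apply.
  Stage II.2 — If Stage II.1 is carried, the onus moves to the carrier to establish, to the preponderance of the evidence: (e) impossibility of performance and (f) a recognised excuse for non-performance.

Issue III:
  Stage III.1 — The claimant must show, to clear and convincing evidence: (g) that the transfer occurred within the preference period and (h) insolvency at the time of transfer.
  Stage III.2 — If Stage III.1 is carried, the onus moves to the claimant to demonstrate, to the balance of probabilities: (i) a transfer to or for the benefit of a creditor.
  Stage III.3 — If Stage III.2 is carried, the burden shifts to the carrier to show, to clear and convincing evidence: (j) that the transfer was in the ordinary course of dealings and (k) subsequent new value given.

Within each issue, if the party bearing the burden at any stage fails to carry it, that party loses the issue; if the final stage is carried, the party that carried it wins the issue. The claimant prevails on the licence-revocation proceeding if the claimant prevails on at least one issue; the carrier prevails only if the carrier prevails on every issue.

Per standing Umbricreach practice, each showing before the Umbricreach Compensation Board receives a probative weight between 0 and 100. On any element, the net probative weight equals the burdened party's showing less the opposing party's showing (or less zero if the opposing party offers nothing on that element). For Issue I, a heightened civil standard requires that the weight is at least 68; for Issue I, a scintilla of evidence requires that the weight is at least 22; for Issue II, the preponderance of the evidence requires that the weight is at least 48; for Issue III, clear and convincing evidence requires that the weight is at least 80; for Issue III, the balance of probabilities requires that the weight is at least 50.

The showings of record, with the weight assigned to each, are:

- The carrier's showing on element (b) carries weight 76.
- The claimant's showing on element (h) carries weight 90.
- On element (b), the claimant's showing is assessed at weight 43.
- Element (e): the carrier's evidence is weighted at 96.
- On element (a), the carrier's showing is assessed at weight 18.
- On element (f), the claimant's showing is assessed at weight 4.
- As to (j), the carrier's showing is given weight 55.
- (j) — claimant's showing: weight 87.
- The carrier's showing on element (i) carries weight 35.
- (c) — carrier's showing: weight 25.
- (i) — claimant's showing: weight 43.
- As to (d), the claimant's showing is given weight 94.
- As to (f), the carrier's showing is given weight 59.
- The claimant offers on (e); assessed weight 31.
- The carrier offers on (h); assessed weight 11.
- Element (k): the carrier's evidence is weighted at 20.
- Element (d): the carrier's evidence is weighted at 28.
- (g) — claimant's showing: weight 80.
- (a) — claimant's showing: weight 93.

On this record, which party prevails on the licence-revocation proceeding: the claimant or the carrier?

— Issue I —
At Stage I.1 the claimant must meet a heightened civil standard (weight is at least 68): on (a) the weight is 93 less the opposing 18 gives net 75, ≥ 68, so (a) meets the standard.
  All elements met. The burden passes to the carrier.
At Stage I.2 the carrier must meet a scintilla of evidence (weight is at least 22): on (b) the weight is 76 less the opposing 43 gives net 33, which does reach 22, so (b) meets the standard; on (c) the weight is 25, ≥ 22, so (c) meets the standard.
  The carrier carries the last stage.
With every stage satisfied, the carrier prevails on this issue.
— Issue II —
At Stage II.1 the claimant must meet the preponderance of the evidence (weight is at least 48): on (d) the weight is 94 less the opposing 28 gives net 66, ≥ 48, so (d) meets the standard.
  Stage II.1 is satisfied; the onus moves to the carrier.
At Stage II.2 the carrier must meet the preponderance of the evidence (weight is at least 48): on (e) the weight is 96 less the opposing 31 gives net 65, which does reach 48, so (e) meets the standard; on (f) the weight is 59 less the opposing 4 gives net 55, ≥ 48, so (f) meets the standard.
  The carrier carries the last stage.
Every stage carried; the carrier prevails on this issue.
— Issue III —
Stage III.1 (claimant, clear and convincing evidence, weight is at least 80): (g) 80 ≥ 80 — meets; (h) net 90−11=79 < 80 — fails.
  Stage III.1 not carried; the claimant fails its burden.
The carrier prevails on this issue.
Per-issue: Issue I → carrier; Issue II → carrier; Issue III → carrier. The claimant must prevail on at least one issue; overall, the carrier prevails.

carrier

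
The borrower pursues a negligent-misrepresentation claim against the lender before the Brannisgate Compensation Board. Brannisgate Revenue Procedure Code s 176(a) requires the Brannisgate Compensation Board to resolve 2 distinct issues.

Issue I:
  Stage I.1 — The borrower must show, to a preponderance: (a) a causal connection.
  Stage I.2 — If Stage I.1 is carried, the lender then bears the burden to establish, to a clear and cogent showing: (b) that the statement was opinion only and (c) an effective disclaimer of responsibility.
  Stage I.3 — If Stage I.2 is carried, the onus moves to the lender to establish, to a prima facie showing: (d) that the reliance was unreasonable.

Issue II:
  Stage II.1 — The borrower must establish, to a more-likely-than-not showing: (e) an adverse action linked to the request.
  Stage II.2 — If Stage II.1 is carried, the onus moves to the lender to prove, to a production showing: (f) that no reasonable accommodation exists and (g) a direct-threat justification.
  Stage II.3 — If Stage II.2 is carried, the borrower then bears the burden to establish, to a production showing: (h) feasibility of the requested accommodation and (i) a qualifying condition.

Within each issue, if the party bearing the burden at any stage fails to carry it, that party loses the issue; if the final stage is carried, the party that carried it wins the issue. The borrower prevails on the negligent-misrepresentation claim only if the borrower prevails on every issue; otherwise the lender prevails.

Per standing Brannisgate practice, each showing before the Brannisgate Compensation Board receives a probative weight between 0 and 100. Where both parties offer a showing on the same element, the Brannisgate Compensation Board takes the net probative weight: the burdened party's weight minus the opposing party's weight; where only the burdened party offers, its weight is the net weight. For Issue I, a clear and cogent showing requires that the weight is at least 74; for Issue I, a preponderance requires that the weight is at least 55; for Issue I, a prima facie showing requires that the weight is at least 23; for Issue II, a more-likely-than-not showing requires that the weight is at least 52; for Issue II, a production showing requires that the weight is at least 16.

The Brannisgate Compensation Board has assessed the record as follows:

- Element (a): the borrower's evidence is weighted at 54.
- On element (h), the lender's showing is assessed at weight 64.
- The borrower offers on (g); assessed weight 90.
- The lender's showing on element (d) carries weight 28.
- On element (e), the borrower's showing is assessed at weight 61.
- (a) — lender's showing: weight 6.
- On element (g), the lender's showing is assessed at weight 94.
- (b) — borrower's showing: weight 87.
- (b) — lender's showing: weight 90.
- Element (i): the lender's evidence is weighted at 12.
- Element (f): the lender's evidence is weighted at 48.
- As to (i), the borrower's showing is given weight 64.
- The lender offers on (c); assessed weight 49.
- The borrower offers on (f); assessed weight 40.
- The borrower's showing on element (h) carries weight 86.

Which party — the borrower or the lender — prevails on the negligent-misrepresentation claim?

— Issue I —
At Stage I.1 the borrower must meet a preponderance (weight is at least 55): on (a) the weight is 54 less the opposing 6 gives net 48, which does not reach 55, so (a) does not meet the standard.
  Stage I.1 not carried; the borrower fails its burden.
The analysis ends at Stage I.1; the lender prevails on this issue.
— Issue II —
At Stage II.1 the borrower must meet a more-likely-than-not showing (weight is at least 52): on (e) the weight is 61, ≥ 52, so (e) meets the standard.
  Stage II.1 carried; the burden shifts to the lender.
At Stage II.2 the lender must meet a production showing (weight is at least 16): on (f) the weight is 48 less the opposing 40 gives net 8, < 16, so (f) does not meet the standard; on (g) the weight is 94 less the opposing 90 gives net 4, < 16, so (g) does not meet the standard.
  Stage II.2 not carried; the lender fails its burden.
The borrower prevails on this issue.
Per-issue: Issue I → lender; Issue II → borrower. The borrower must prevail on every issue; overall, the lender prevails.

lender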